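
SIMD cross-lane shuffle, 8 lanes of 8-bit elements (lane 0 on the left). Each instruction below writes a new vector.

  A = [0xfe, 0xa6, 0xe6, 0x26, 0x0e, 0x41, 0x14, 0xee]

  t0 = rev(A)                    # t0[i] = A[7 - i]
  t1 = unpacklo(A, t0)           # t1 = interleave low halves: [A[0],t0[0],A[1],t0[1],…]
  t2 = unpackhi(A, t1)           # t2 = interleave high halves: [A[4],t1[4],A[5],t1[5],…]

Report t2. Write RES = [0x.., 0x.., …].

RES = [0x0e, 0xe6, 0x41, 0x41, 0x14, 0x26, 0xee, 0x0e]

  t0: ee 14 41 0e 26 e6 a6 fe
  t1: fe ee a6 14 e6 41 26 0e
  t2: 0e e6 41 41 14 26 ee 0e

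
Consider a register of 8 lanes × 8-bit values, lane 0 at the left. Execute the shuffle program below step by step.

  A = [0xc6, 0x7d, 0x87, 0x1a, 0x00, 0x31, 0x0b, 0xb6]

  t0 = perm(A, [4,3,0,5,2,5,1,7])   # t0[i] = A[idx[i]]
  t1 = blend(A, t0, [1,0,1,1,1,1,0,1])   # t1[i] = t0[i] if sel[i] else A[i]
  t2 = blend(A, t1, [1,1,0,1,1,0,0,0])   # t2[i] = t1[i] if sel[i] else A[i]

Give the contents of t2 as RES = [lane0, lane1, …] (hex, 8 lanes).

RES = [0x00, 0x7d, 0x87, 0x31, 0x87, 0x31, 0x0b, 0xb6]

t0 = [0x00, 0x1a, 0xc6, 0x31, 0x87, 0x31, 0x7d, 0xb6]
t1 = [0x00, 0x7d, 0xc6, 0x31, 0x87, 0x31, 0x0b, 0xb6]
t2 = [0x00, 0x7d, 0x87, 0x31, 0x87, 0x31, 0x0b, 0xb6]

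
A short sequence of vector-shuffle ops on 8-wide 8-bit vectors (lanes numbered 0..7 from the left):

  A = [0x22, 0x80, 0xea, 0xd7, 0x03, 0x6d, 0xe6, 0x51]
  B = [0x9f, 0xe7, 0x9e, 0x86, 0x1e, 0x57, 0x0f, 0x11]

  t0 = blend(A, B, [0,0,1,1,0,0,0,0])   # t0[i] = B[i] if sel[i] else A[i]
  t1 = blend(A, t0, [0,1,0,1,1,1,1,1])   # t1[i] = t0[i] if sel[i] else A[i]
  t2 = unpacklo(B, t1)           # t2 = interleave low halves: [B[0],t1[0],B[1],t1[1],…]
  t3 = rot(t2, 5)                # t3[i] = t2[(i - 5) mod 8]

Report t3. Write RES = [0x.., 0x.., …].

RES = [ 0x80  0x9e  0xea  0x86  0x86  0x9f  0x22  0xe7 ]

t0 = [0x22, 0x80, 0x9e, 0x86, 0x03, 0x6d, 0xe6, 0x51]
t1 = [0x22, 0x80, 0xea, 0x86, 0x03, 0x6d, 0xe6, 0x51]
t2 = [0x9f, 0x22, 0xe7, 0x80, 0x9e, 0xea, 0x86, 0x86]
t3 = [0x80, 0x9e, 0xea, 0x86, 0x86, 0x9f, 0x22, 0xe7]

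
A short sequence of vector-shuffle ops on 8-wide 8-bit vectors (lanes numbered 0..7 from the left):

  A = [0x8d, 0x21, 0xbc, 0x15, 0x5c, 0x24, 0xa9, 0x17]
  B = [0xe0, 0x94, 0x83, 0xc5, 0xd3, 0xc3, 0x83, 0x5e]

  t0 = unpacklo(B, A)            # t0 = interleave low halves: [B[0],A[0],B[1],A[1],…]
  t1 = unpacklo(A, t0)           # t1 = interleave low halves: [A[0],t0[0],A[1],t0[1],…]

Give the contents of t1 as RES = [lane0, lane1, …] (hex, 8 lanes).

  t0: e0 8d 94 21 83 bc c5 15
  t1: 8d e0 21 8d bc 94 15 21

RES = [0x8d, 0xe0, 0x21, 0x8d, 0xbc, 0x94, 0x15, 0x21]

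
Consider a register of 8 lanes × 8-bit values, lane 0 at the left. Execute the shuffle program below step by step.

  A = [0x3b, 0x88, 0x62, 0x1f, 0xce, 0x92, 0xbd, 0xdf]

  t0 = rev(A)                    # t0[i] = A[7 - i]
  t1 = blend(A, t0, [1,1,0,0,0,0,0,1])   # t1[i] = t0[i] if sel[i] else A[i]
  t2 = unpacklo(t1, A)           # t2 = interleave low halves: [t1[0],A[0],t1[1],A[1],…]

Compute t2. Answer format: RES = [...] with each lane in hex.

RES = [0xdf, 0x3b, 0xbd, 0x88, 0x62, 0x62, 0x1f, 0x1f]

t0 = [0xdf, 0xbd, 0x92, 0xce, 0x1f, 0x62, 0x88, 0x3b]
t1 = [0xdf, 0xbd, 0x62, 0x1f, 0xce, 0x92, 0xbd, 0x3b]
t2 = [0xdf, 0x3b, 0xbd, 0x88, 0x62, 0x62, 0x1f, 0x1f]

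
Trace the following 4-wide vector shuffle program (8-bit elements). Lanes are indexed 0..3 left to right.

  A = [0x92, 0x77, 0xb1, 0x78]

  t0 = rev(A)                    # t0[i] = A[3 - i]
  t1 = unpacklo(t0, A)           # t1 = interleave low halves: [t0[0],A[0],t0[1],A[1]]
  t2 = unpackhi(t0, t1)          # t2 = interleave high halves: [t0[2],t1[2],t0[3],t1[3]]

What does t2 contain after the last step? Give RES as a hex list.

RES = [ 0x77  0xb1  0x92  0x77 ]

→ t0 |78|b1|77|92|
→ t1 |78|92|b1|77|
→ t2 |77|b1|92|77|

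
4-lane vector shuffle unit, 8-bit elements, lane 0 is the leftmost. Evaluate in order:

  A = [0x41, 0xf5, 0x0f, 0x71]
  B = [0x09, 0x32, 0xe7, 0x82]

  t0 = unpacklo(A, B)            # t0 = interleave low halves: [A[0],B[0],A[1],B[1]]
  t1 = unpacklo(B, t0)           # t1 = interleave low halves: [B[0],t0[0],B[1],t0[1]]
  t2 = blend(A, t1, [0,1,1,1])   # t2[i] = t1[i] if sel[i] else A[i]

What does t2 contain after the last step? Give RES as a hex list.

RES = [0x41, 0x41, 0x32, 0x09]

→ t0 |41|09|f5|32|
→ t1 |09|41|32|09|
→ t2 |41|41|32|09|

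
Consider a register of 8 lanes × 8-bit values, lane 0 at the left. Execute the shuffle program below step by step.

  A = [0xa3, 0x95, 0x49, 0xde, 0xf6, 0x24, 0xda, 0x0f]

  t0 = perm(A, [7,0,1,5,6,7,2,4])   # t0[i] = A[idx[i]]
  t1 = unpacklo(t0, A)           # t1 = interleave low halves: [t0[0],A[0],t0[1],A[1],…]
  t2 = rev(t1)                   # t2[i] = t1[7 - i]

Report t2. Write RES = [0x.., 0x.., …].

→ t0 |0f|a3|95|24|da|0f|49|f6|
→ t1 |0f|a3|a3|95|95|49|24|de|
→ t2 |de|24|49|95|95|a3|a3|0f|

RES = [ 0xde  0x24  0x49  0x95  0x95  0xa3  0xa3  0x0f ]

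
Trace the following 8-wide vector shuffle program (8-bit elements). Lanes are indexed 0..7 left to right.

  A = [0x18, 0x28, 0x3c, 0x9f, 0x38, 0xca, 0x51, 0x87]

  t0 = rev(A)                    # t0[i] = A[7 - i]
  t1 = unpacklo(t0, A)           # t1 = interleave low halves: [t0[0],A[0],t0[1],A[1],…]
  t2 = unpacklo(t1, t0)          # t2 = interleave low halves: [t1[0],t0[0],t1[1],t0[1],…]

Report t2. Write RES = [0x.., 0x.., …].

RES = [ 0x87  0x87  0x18  0x51  0x51  0xca  0x28  0x38 ]

→ t0 |87|51|ca|38|9f|3c|28|18|
→ t1 |87|18|51|28|ca|3c|38|9f|
→ t2 |87|87|18|51|51|ca|28|38|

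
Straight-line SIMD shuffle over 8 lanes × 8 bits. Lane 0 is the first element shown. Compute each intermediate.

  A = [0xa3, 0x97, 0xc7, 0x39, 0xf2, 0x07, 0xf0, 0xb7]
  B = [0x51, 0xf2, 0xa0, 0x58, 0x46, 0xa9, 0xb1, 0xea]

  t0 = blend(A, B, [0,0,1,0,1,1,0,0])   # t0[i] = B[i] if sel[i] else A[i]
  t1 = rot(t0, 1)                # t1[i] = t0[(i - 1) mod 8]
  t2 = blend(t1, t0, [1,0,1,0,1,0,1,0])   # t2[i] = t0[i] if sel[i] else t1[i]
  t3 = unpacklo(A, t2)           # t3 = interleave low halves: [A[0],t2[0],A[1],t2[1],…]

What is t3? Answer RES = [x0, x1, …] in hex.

t0 = [0xa3, 0x97, 0xa0, 0x39, 0x46, 0xa9, 0xf0, 0xb7]
t1 = [0xb7, 0xa3, 0x97, 0xa0, 0x39, 0x46, 0xa9, 0xf0]
t2 = [0xa3, 0xa3, 0xa0, 0xa0, 0x46, 0x46, 0xf0, 0xf0]
t3 = [0xa3, 0xa3, 0x97, 0xa3, 0xc7, 0xa0, 0x39, 0xa0]

RES = [0xa3, 0xa3, 0x97, 0xa3, 0xc7, 0xa0, 0x39, 0xa0]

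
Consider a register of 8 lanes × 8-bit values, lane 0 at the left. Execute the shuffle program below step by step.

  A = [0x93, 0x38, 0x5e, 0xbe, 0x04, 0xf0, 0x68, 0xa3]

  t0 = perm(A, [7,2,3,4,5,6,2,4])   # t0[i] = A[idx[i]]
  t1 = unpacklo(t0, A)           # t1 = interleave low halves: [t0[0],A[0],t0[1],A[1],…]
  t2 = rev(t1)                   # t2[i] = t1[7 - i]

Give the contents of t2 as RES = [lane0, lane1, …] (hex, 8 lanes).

RES = [ 0xbe  0x04  0x5e  0xbe  0x38  0x5e  0x93  0xa3 ]

t0 = [0xa3, 0x5e, 0xbe, 0x04, 0xf0, 0x68, 0x5e, 0x04]
t1 = [0xa3, 0x93, 0x5e, 0x38, 0xbe, 0x5e, 0x04, 0xbe]
t2 = [0xbe, 0x04, 0x5e, 0xbe, 0x38, 0x5e, 0x93, 0xa3]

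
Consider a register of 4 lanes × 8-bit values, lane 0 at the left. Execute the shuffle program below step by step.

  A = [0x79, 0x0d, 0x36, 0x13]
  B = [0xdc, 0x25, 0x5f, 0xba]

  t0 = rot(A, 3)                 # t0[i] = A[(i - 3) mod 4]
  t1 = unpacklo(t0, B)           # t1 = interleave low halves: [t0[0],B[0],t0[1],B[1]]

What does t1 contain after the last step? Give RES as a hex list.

RES = [ 0x0d  0xdc  0x36  0x25 ]

  t0: 0d 36 13 79
  t1: 0d dc 36 25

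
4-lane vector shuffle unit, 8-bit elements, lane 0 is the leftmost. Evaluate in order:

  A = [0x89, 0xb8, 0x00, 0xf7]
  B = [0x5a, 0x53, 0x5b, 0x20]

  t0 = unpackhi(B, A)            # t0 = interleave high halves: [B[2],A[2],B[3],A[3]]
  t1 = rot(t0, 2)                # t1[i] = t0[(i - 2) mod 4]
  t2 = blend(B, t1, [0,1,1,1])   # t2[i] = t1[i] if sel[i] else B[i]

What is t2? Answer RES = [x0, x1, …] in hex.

t0 = [0x5b, 0x00, 0x20, 0xf7]
t1 = [0x20, 0xf7, 0x5b, 0x00]
t2 = [0x5a, 0xf7, 0x5b, 0x00]

RES = [ 0x5a  0xf7  0x5b  0x00 ]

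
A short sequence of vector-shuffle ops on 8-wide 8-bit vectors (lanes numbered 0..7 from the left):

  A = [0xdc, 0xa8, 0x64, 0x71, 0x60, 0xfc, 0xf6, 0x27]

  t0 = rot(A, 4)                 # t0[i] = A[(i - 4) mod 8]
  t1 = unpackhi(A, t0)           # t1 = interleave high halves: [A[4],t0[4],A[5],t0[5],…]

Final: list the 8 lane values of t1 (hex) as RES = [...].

RES = [0x60, 0xdc, 0xfc, 0xa8, 0xf6, 0x64, 0x27, 0x71]

t0 = [0x60, 0xfc, 0xf6, 0x27, 0xdc, 0xa8, 0x64, 0x71]
t1 = [0x60, 0xdc, 0xfc, 0xa8, 0xf6, 0x64, 0x27, 0x71]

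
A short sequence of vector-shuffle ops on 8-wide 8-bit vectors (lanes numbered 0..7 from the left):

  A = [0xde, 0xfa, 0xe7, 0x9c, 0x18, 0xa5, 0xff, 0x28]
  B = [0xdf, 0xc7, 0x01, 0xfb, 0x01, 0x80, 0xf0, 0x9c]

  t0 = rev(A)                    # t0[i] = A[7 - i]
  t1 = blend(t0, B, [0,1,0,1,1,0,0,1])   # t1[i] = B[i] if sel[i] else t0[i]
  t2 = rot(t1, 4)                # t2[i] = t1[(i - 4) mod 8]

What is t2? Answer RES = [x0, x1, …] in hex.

  t0: 28 ff a5 18 9c e7 fa de
  t1: 28 c7 a5 fb 01 e7 fa 9c
  t2: 01 e7 fa 9c 28 c7 a5 fb

RES = [0x01, 0xe7, 0xfa, 0x9c, 0x28, 0xc7, 0xa5, 0xfb]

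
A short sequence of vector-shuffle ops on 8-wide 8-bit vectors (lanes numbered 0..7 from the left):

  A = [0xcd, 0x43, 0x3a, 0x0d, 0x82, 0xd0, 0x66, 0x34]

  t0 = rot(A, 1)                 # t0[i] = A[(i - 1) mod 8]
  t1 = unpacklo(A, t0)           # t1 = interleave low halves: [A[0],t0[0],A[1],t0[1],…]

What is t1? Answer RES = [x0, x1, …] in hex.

RES = [0xcd, 0x34, 0x43, 0xcd, 0x3a, 0x43, 0x0d, 0x3a]

  t0: 34 cd 43 3a 0d 82 d0 66
  t1: cd 34 43 cd 3a 43 0d 3a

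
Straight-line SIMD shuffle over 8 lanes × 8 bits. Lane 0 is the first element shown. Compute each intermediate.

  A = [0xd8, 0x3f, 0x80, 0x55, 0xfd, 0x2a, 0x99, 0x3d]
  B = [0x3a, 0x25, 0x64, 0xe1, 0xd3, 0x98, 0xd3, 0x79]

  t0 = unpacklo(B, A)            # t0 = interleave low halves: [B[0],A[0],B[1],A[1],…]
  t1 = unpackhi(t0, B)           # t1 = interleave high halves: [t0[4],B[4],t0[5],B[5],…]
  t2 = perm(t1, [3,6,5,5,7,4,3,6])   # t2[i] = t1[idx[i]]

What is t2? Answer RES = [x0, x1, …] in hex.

RES = [0x98, 0x55, 0xd3, 0xd3, 0x79, 0xe1, 0x98, 0x55]

t0 = [0x3a, 0xd8, 0x25, 0x3f, 0x64, 0x80, 0xe1, 0x55]
t1 = [0x64, 0xd3, 0x80, 0x98, 0xe1, 0xd3, 0x55, 0x79]
t2 = [0x98, 0x55, 0xd3, 0xd3, 0x79, 0xe1, 0x98, 0x55]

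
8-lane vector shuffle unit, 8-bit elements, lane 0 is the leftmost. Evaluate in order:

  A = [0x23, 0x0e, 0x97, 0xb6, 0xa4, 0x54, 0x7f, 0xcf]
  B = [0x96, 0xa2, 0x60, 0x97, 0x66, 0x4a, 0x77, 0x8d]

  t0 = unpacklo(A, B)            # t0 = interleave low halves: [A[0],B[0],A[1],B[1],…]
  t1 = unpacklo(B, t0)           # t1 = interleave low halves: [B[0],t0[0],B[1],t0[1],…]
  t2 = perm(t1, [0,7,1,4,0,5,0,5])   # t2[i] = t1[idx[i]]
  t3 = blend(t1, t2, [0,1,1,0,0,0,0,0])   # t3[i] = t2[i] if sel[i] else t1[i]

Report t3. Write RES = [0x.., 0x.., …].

  t0: 23 96 0e a2 97 60 b6 97
  t1: 96 23 a2 96 60 0e 97 a2
  t2: 96 a2 23 60 96 0e 96 0e
  t3: 96 a2 23 96 60 0e 97 a2

RES = [0x96, 0xa2, 0x23, 0x96, 0x60, 0x0e, 0x97, 0xa2]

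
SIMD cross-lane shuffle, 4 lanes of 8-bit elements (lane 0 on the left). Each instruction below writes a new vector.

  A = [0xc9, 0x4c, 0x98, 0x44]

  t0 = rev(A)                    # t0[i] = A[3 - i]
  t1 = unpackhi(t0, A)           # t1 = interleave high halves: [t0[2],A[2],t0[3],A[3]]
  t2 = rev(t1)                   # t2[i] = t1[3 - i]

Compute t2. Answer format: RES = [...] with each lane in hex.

t0 = [0x44, 0x98, 0x4c, 0xc9]
t1 = [0x4c, 0x98, 0xc9, 0x44]
t2 = [0x44, 0xc9, 0x98, 0x4c]

RES = [0x44, 0xc9, 0x98, 0x4c]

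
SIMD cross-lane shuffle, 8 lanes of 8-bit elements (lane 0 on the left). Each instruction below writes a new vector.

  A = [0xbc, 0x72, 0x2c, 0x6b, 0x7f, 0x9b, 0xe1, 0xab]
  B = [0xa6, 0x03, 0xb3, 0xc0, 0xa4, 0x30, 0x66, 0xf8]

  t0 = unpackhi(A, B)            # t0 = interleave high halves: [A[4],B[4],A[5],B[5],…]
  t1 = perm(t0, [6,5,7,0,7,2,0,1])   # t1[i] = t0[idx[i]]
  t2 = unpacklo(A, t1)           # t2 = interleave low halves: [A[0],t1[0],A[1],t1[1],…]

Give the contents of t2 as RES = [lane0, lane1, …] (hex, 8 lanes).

→ t0 |7f|a4|9b|30|e1|66|ab|f8|
→ t1 |ab|66|f8|7f|f8|9b|7f|a4|
→ t2 |bc|ab|72|66|2c|f8|6b|7f|

RES = [0xbc, 0xab, 0x72, 0x66, 0x2c, 0xf8, 0x6b, 0x7f]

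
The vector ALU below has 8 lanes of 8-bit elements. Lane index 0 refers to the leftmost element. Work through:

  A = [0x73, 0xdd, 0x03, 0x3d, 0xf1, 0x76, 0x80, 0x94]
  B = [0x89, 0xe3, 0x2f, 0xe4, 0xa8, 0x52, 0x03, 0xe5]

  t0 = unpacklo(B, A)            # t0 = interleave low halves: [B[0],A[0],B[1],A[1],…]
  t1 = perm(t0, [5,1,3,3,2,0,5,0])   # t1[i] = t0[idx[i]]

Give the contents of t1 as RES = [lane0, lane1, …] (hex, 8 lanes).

  t0: 89 73 e3 dd 2f 03 e4 3d
  t1: 03 73 dd dd e3 89 03 89

RES = [0x03, 0x73, 0xdd, 0xdd, 0xe3, 0x89, 0x03, 0x89]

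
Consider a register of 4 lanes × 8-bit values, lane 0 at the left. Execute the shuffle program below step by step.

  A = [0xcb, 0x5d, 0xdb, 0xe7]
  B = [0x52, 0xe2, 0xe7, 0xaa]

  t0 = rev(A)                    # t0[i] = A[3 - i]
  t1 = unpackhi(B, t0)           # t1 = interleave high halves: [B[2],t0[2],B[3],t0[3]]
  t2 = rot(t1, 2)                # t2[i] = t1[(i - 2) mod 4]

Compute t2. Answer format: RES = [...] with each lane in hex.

RES = [ 0xaa  0xcb  0xe7  0x5d ]

t0 = [0xe7, 0xdb, 0x5d, 0xcb]
t1 = [0xe7, 0x5d, 0xaa, 0xcb]
t2 = [0xaa, 0xcb, 0xe7, 0x5d]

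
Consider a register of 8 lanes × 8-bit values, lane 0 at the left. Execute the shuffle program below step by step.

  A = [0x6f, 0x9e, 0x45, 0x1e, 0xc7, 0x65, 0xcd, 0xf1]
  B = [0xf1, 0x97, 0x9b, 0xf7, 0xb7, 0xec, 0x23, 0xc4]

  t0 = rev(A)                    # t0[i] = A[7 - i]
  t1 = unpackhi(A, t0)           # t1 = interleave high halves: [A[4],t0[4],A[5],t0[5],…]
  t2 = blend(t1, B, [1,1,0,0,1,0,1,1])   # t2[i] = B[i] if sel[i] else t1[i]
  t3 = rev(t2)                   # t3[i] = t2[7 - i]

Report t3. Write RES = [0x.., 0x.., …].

RES = [0xc4, 0x23, 0x9e, 0xb7, 0x45, 0x65, 0x97, 0xf1]

→ t0 |f1|cd|65|c7|1e|45|9e|6f|
→ t1 |c7|1e|65|45|cd|9e|f1|6f|
→ t2 |f1|97|65|45|b7|9e|23|c4|
→ t3 |c4|23|9e|b7|45|65|97|f1|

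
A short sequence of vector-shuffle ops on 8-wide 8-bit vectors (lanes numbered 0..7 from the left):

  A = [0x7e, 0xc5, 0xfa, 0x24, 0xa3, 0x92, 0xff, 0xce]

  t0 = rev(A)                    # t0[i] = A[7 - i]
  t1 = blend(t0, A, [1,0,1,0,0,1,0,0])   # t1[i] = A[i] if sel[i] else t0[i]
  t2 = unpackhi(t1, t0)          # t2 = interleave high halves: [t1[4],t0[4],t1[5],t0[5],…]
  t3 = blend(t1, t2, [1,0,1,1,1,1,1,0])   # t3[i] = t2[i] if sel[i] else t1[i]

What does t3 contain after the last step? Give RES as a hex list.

RES = [0x24, 0xff, 0x92, 0xfa, 0xc5, 0xc5, 0x7e, 0x7e]

→ t0 |ce|ff|92|a3|24|fa|c5|7e|
→ t1 |7e|ff|fa|a3|24|92|c5|7e|
→ t2 |24|24|92|fa|c5|c5|7e|7e|
→ t3 |24|ff|92|fa|c5|c5|7e|7e|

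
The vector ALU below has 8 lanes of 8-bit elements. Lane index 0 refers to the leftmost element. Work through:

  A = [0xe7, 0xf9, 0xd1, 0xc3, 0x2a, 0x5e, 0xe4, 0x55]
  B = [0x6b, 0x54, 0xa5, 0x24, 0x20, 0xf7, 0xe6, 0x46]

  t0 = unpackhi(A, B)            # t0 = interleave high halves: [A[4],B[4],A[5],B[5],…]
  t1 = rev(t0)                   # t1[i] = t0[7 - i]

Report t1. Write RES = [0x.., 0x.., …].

RES = [ 0x46  0x55  0xe6  0xe4  0xf7  0x5e  0x20  0x2a ]

t0 = [0x2a, 0x20, 0x5e, 0xf7, 0xe4, 0xe6, 0x55, 0x46]
t1 = [0x46, 0x55, 0xe6, 0xe4, 0xf7, 0x5e, 0x20, 0x2a]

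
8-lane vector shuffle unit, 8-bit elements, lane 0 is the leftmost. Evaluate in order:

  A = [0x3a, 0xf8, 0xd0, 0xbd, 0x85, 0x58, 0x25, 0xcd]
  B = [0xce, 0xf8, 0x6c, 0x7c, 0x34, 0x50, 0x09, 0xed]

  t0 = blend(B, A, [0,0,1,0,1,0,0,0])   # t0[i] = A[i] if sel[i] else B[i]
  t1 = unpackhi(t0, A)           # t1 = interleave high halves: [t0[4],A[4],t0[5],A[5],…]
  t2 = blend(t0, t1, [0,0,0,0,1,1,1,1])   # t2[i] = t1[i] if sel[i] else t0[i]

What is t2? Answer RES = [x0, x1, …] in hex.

RES = [0xce, 0xf8, 0xd0, 0x7c, 0x09, 0x25, 0xed, 0xcd]

→ t0 |ce|f8|d0|7c|85|50|09|ed|
→ t1 |85|85|50|58|09|25|ed|cd|
→ t2 |ce|f8|d0|7c|09|25|ed|cd|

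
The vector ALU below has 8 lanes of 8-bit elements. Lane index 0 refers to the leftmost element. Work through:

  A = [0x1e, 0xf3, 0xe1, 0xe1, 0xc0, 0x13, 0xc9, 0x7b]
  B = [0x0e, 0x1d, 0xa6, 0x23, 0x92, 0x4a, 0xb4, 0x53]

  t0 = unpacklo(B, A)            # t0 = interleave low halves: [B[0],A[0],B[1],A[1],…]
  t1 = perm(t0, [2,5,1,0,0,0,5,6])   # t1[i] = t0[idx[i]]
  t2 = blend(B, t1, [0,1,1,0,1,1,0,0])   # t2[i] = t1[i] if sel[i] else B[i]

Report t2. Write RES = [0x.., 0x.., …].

t0 = [0x0e, 0x1e, 0x1d, 0xf3, 0xa6, 0xe1, 0x23, 0xe1]
t1 = [0x1d, 0xe1, 0x1e, 0x0e, 0x0e, 0x0e, 0xe1, 0x23]
t2 = [0x0e, 0xe1, 0x1e, 0x23, 0x0e, 0x0e, 0xb4, 0x53]

RES = [ 0x0e  0xe1  0x1e  0x23  0x0e  0x0e  0xb4  0x53 ]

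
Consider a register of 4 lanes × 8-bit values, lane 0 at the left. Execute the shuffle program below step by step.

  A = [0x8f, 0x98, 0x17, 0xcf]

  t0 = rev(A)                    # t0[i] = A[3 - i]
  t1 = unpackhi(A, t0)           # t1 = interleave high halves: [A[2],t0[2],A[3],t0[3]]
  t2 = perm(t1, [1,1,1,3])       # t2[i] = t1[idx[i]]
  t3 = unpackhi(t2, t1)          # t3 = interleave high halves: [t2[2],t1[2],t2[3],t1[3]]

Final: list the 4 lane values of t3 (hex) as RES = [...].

t0 = [0xcf, 0x17, 0x98, 0x8f]
t1 = [0x17, 0x98, 0xcf, 0x8f]
t2 = [0x98, 0x98, 0x98, 0x8f]
t3 = [0x98, 0xcf, 0x8f, 0x8f]

RES = [ 0x98  0xcf  0x8f  0x8f ]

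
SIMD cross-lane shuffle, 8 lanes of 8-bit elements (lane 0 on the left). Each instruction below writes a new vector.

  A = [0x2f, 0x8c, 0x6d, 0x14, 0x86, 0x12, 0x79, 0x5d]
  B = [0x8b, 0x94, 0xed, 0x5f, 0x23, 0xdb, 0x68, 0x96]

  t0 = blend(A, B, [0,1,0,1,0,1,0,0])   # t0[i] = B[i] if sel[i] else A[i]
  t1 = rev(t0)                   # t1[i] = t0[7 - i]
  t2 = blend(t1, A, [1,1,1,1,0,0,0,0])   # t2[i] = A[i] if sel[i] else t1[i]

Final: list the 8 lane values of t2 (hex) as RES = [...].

t0 = [0x2f, 0x94, 0x6d, 0x5f, 0x86, 0xdb, 0x79, 0x5d]
t1 = [0x5d, 0x79, 0xdb, 0x86, 0x5f, 0x6d, 0x94, 0x2f]
t2 = [0x2f, 0x8c, 0x6d, 0x14, 0x5f, 0x6d, 0x94, 0x2f]

RES = [ 0x2f  0x8c  0x6d  0x14  0x5f  0x6d  0x94  0x2f ]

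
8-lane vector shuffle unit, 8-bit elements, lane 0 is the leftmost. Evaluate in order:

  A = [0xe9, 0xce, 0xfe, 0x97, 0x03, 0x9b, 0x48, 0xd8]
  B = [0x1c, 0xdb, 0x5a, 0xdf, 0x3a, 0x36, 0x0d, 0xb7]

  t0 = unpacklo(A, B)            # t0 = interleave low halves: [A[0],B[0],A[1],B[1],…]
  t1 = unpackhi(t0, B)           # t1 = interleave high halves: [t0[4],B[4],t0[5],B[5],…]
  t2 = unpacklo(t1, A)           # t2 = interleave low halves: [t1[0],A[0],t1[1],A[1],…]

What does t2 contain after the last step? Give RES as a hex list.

RES = [0xfe, 0xe9, 0x3a, 0xce, 0x5a, 0xfe, 0x36, 0x97]

t0 = [0xe9, 0x1c, 0xce, 0xdb, 0xfe, 0x5a, 0x97, 0xdf]
t1 = [0xfe, 0x3a, 0x5a, 0x36, 0x97, 0x0d, 0xdf, 0xb7]
t2 = [0xfe, 0xe9, 0x3a, 0xce, 0x5a, 0xfe, 0x36, 0x97]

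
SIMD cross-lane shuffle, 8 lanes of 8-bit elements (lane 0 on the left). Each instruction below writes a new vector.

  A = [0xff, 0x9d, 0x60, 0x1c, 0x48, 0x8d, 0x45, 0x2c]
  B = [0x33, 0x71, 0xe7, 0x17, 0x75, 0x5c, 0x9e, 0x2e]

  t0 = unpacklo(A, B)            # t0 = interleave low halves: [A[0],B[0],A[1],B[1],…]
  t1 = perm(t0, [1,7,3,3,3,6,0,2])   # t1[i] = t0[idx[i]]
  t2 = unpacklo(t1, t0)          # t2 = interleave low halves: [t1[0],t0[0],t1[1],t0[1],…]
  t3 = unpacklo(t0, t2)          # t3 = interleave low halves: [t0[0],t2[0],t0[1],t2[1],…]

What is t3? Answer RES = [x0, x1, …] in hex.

→ t0 |ff|33|9d|71|60|e7|1c|17|
→ t1 |33|17|71|71|71|1c|ff|9d|
→ t2 |33|ff|17|33|71|9d|71|71|
→ t3 |ff|33|33|ff|9d|17|71|33|

RES = [0xff, 0x33, 0x33, 0xff, 0x9d, 0x17, 0x71, 0x33]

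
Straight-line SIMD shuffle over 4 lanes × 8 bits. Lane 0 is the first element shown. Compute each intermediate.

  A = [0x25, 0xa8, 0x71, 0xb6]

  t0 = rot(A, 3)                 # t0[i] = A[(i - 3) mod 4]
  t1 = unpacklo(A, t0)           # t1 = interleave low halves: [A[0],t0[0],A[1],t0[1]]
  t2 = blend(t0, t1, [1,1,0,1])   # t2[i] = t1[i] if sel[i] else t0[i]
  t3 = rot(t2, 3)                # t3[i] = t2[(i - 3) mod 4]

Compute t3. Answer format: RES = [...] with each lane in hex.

RES = [ 0xa8  0xb6  0x71  0x25 ]

→ t0 |a8|71|b6|25|
→ t1 |25|a8|a8|71|
→ t2 |25|a8|b6|71|
→ t3 |a8|b6|71|25|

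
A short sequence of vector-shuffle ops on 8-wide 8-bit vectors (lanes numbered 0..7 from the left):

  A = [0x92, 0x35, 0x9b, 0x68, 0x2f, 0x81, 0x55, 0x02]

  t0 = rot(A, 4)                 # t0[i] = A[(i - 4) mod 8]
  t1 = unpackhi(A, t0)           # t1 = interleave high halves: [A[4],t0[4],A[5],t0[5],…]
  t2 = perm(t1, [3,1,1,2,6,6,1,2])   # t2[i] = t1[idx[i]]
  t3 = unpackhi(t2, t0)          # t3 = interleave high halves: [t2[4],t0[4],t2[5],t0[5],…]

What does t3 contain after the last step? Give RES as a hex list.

RES = [ 0x02  0x92  0x02  0x35  0x92  0x9b  0x81  0x68 ]

  t0: 2f 81 55 02 92 35 9b 68
  t1: 2f 92 81 35 55 9b 02 68
  t2: 35 92 92 81 02 02 92 81
  t3: 02 92 02 35 92 9b 81 68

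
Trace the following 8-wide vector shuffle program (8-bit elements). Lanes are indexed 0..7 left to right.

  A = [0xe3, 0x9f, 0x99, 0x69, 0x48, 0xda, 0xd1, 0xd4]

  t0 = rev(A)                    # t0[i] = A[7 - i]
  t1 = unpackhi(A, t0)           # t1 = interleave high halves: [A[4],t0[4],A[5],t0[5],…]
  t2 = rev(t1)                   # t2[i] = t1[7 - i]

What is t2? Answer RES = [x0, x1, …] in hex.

RES = [ 0xe3  0xd4  0x9f  0xd1  0x99  0xda  0x69  0x48 ]

t0 = [0xd4, 0xd1, 0xda, 0x48, 0x69, 0x99, 0x9f, 0xe3]
t1 = [0x48, 0x69, 0xda, 0x99, 0xd1, 0x9f, 0xd4, 0xe3]
t2 = [0xe3, 0xd4, 0x9f, 0xd1, 0x99, 0xda, 0x69, 0x48]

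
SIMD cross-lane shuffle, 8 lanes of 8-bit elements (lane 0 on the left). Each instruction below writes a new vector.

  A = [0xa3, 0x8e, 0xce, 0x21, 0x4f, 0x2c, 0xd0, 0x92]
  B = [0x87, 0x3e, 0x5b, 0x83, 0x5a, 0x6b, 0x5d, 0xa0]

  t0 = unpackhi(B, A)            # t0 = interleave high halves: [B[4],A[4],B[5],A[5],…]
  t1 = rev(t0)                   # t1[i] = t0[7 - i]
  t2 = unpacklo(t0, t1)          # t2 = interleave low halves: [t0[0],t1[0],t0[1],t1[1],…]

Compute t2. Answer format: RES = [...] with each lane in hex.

RES = [ 0x5a  0x92  0x4f  0xa0  0x6b  0xd0  0x2c  0x5d ]

→ t0 |5a|4f|6b|2c|5d|d0|a0|92|
→ t1 |92|a0|d0|5d|2c|6b|4f|5a|
→ t2 |5a|92|4f|a0|6b|d0|2c|5d|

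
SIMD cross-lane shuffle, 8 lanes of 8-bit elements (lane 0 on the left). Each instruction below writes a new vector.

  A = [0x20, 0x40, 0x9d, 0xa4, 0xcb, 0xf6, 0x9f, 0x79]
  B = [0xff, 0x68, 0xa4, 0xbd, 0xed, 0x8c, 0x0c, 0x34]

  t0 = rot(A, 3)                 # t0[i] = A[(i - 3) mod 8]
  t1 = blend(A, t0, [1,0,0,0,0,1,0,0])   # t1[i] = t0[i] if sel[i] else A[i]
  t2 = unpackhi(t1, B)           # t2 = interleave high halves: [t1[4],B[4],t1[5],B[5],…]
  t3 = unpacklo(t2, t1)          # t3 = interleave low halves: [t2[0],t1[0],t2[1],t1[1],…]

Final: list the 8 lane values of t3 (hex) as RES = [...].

RES = [0xcb, 0xf6, 0xed, 0x40, 0x9d, 0x9d, 0x8c, 0xa4]

→ t0 |f6|9f|79|20|40|9d|a4|cb|
→ t1 |f6|40|9d|a4|cb|9d|9f|79|
→ t2 |cb|ed|9d|8c|9f|0c|79|34|
→ t3 |cb|f6|ed|40|9d|9d|8c|a4|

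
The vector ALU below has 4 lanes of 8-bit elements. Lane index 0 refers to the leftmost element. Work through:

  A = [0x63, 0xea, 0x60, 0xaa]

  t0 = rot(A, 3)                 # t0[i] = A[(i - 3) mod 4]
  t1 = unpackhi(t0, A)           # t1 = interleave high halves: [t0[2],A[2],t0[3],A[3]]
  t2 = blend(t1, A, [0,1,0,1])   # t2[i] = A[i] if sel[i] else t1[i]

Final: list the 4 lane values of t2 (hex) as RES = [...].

t0 = [0xea, 0x60, 0xaa, 0x63]
t1 = [0xaa, 0x60, 0x63, 0xaa]
t2 = [0xaa, 0xea, 0x63, 0xaa]

RES = [ 0xaa  0xea  0x63  0xaa ]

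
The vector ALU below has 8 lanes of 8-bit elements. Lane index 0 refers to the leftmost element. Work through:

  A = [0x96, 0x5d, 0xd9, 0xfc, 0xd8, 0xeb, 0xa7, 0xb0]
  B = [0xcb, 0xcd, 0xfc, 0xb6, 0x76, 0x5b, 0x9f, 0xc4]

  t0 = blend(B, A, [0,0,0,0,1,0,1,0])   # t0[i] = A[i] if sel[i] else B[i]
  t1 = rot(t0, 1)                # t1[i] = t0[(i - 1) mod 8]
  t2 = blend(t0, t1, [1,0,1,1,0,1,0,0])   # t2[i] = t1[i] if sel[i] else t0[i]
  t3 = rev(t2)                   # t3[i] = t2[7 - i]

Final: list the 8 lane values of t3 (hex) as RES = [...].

t0 = [0xcb, 0xcd, 0xfc, 0xb6, 0xd8, 0x5b, 0xa7, 0xc4]
t1 = [0xc4, 0xcb, 0xcd, 0xfc, 0xb6, 0xd8, 0x5b, 0xa7]
t2 = [0xc4, 0xcd, 0xcd, 0xfc, 0xd8, 0xd8, 0xa7, 0xc4]
t3 = [0xc4, 0xa7, 0xd8, 0xd8, 0xfc, 0xcd, 0xcd, 0xc4]

RES = [ 0xc4  0xa7  0xd8  0xd8  0xfc  0xcd  0xcd  0xc4 ]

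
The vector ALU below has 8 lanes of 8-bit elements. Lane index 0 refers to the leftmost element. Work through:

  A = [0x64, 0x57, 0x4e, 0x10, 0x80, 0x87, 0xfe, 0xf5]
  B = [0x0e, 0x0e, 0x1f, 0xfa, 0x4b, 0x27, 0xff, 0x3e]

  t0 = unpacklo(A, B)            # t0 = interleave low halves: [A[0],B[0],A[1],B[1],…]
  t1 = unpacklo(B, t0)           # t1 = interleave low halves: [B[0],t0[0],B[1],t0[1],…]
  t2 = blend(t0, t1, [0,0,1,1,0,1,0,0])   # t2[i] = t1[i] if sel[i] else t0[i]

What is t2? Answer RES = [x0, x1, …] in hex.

→ t0 |64|0e|57|0e|4e|1f|10|fa|
→ t1 |0e|64|0e|0e|1f|57|fa|0e|
→ t2 |64|0e|0e|0e|4e|57|10|fa|

RES = [0x64, 0x0e, 0x0e, 0x0e, 0x4e, 0x57, 0x10, 0xfa]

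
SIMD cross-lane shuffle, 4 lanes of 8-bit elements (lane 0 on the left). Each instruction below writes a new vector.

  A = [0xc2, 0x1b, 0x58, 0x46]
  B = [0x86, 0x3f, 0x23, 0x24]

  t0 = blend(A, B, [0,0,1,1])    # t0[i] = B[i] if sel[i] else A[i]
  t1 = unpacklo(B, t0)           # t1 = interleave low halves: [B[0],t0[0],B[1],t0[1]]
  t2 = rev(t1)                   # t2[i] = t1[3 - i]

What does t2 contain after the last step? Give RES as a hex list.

  t0: c2 1b 23 24
  t1: 86 c2 3f 1b
  t2: 1b 3f c2 86

RES = [0x1b, 0x3f, 0xc2, 0x86]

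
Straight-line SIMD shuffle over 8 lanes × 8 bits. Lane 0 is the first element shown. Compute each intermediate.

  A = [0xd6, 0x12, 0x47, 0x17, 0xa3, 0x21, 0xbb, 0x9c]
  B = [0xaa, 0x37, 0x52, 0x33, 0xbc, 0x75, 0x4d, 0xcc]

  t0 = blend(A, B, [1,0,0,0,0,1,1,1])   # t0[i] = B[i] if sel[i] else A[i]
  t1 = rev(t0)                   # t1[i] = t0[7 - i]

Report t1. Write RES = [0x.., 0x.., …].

  t0: aa 12 47 17 a3 75 4d cc
  t1: cc 4d 75 a3 17 47 12 aa

RES = [ 0xcc  0x4d  0x75  0xa3  0x17  0x47  0x12  0xaa ]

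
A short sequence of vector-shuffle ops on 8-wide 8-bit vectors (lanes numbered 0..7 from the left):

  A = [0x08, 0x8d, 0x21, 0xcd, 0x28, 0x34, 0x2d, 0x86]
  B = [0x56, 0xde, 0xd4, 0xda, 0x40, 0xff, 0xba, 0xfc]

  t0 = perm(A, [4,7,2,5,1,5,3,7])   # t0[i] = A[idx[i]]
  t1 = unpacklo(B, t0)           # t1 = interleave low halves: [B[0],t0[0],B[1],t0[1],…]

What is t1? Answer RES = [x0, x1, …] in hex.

t0 = [0x28, 0x86, 0x21, 0x34, 0x8d, 0x34, 0xcd, 0x86]
t1 = [0x56, 0x28, 0xde, 0x86, 0xd4, 0x21, 0xda, 0x34]

RES = [0x56, 0x28, 0xde, 0x86, 0xd4, 0x21, 0xda, 0x34]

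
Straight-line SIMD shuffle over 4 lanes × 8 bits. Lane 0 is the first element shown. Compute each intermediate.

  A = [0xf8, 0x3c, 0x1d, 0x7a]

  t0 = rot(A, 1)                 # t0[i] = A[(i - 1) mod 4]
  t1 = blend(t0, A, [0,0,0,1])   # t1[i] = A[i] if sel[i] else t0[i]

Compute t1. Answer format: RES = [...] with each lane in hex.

t0 = [0x7a, 0xf8, 0x3c, 0x1d]
t1 = [0x7a, 0xf8, 0x3c, 0x7a]

RES = [ 0x7a  0xf8  0x3c  0x7a ]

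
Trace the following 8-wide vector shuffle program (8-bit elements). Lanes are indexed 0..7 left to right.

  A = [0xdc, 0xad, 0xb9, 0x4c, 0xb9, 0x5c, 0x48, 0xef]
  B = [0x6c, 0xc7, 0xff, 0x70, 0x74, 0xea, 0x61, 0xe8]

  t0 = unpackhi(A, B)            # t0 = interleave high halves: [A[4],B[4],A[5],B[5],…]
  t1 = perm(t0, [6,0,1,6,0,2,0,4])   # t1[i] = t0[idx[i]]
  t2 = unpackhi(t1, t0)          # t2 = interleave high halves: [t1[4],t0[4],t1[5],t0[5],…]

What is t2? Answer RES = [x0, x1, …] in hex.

t0 = [0xb9, 0x74, 0x5c, 0xea, 0x48, 0x61, 0xef, 0xe8]
t1 = [0xef, 0xb9, 0x74, 0xef, 0xb9, 0x5c, 0xb9, 0x48]
t2 = [0xb9, 0x48, 0x5c, 0x61, 0xb9, 0xef, 0x48, 0xe8]

RES = [0xb9, 0x48, 0x5c, 0x61, 0xb9, 0xef, 0x48, 0xe8]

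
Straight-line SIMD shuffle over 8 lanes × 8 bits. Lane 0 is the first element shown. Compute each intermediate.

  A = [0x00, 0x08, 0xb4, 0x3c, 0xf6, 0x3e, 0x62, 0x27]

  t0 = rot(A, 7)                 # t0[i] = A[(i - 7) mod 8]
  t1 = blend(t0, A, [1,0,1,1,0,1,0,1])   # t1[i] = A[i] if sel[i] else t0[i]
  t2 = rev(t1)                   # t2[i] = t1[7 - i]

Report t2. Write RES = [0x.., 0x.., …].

t0 = [0x08, 0xb4, 0x3c, 0xf6, 0x3e, 0x62, 0x27, 0x00]
t1 = [0x00, 0xb4, 0xb4, 0x3c, 0x3e, 0x3e, 0x27, 0x27]
t2 = [0x27, 0x27, 0x3e, 0x3e, 0x3c, 0xb4, 0xb4, 0x00]

RES = [0x27, 0x27, 0x3e, 0x3e, 0x3c, 0xb4, 0xb4, 0x00]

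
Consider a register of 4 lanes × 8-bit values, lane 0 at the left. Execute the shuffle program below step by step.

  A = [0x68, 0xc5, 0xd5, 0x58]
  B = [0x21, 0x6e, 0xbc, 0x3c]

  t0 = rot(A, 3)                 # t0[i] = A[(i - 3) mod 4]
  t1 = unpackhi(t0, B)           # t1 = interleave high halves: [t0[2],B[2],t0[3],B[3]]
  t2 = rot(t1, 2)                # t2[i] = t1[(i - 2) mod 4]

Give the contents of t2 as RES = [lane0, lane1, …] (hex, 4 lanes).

RES = [0x68, 0x3c, 0x58, 0xbc]

  t0: c5 d5 58 68
  t1: 58 bc 68 3c
  t2: 68 3c 58 bc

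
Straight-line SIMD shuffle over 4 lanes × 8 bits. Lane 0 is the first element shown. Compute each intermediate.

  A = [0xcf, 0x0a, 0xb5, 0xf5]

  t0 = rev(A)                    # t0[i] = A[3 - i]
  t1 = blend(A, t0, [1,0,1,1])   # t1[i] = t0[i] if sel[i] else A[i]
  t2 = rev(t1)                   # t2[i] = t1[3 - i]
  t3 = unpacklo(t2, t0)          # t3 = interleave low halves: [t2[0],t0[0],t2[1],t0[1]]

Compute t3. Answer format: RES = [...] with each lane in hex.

  t0: f5 b5 0a cf
  t1: f5 0a 0a cf
  t2: cf 0a 0a f5
  t3: cf f5 0a b5

RES = [ 0xcf  0xf5  0x0a  0xb5 ]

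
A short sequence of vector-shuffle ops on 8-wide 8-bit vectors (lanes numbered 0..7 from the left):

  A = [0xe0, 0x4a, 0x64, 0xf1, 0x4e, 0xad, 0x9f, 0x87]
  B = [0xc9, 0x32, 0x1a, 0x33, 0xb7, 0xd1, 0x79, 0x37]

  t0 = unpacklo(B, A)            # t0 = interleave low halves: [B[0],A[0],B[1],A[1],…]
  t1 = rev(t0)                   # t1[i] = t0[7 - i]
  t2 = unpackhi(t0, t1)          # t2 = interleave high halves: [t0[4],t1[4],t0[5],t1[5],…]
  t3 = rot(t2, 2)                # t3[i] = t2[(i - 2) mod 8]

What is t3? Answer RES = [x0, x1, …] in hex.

RES = [0xf1, 0xc9, 0x1a, 0x4a, 0x64, 0x32, 0x33, 0xe0]

t0 = [0xc9, 0xe0, 0x32, 0x4a, 0x1a, 0x64, 0x33, 0xf1]
t1 = [0xf1, 0x33, 0x64, 0x1a, 0x4a, 0x32, 0xe0, 0xc9]
t2 = [0x1a, 0x4a, 0x64, 0x32, 0x33, 0xe0, 0xf1, 0xc9]
t3 = [0xf1, 0xc9, 0x1a, 0x4a, 0x64, 0x32, 0x33, 0xe0]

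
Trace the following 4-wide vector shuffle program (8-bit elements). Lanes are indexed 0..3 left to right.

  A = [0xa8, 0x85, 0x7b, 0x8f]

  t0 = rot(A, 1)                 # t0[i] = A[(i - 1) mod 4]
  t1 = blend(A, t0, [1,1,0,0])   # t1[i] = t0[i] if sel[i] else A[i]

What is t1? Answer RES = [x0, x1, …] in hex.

RES = [0x8f, 0xa8, 0x7b, 0x8f]

  t0: 8f a8 85 7b
  t1: 8f a8 7b 8f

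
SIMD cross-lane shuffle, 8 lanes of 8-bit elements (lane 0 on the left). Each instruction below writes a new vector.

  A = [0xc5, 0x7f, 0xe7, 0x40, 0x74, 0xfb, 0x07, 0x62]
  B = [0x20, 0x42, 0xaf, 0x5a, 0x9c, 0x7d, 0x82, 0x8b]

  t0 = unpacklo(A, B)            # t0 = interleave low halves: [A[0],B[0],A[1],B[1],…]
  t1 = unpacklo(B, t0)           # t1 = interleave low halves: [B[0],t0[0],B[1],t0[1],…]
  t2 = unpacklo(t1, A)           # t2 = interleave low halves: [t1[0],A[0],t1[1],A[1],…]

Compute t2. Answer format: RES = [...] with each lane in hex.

RES = [0x20, 0xc5, 0xc5, 0x7f, 0x42, 0xe7, 0x20, 0x40]

  t0: c5 20 7f 42 e7 af 40 5a
  t1: 20 c5 42 20 af 7f 5a 42
  t2: 20 c5 c5 7f 42 e7 20 40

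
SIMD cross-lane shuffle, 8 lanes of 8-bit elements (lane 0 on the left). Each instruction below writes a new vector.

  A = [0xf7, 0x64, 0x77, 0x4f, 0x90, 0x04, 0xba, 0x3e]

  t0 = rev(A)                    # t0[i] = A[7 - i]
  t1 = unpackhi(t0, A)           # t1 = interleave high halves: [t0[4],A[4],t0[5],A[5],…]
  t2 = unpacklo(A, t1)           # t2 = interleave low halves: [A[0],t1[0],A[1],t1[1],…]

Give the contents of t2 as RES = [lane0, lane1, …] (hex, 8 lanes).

RES = [ 0xf7  0x4f  0x64  0x90  0x77  0x77  0x4f  0x04 ]

→ t0 |3e|ba|04|90|4f|77|64|f7|
→ t1 |4f|90|77|04|64|ba|f7|3e|
→ t2 |f7|4f|64|90|77|77|4f|04|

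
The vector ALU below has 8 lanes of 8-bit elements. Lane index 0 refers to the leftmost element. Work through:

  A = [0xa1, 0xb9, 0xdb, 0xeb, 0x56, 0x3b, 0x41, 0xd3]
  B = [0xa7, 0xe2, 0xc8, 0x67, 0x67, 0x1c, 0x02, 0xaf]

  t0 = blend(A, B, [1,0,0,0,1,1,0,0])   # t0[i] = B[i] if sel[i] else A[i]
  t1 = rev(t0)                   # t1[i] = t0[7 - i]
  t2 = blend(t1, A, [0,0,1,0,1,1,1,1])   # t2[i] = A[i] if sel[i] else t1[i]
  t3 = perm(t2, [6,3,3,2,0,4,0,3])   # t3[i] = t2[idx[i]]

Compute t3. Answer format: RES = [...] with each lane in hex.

RES = [ 0x41  0x67  0x67  0xdb  0xd3  0x56  0xd3  0x67 ]

t0 = [0xa7, 0xb9, 0xdb, 0xeb, 0x67, 0x1c, 0x41, 0xd3]
t1 = [0xd3, 0x41, 0x1c, 0x67, 0xeb, 0xdb, 0xb9, 0xa7]
t2 = [0xd3, 0x41, 0xdb, 0x67, 0x56, 0x3b, 0x41, 0xd3]
t3 = [0x41, 0x67, 0x67, 0xdb, 0xd3, 0x56, 0xd3, 0x67]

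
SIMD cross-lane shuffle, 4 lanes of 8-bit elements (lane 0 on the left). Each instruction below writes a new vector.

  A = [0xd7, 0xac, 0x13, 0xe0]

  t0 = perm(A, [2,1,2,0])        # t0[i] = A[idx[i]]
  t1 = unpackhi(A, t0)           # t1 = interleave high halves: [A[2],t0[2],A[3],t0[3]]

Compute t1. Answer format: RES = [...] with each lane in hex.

t0 = [0x13, 0xac, 0x13, 0xd7]
t1 = [0x13, 0x13, 0xe0, 0xd7]

RES = [ 0x13  0x13  0xe0  0xd7 ]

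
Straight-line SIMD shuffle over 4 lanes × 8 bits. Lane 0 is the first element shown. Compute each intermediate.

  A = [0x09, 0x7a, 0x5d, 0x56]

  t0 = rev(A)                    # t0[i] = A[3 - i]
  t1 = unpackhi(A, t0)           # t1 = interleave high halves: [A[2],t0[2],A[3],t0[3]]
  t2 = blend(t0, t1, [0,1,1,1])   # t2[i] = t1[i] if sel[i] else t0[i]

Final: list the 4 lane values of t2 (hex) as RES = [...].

RES = [0x56, 0x7a, 0x56, 0x09]

  t0: 56 5d 7a 09
  t1: 5d 7a 56 09
  t2: 56 7a 56 09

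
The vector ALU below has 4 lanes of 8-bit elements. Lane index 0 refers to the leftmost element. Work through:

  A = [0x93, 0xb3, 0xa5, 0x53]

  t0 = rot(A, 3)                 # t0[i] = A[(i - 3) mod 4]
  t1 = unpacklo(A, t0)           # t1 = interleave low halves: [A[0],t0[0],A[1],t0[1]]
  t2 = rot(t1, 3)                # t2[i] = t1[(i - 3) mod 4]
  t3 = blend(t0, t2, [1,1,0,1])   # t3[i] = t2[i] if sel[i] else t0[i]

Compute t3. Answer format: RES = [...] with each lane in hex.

  t0: b3 a5 53 93
  t1: 93 b3 b3 a5
  t2: b3 b3 a5 93
  t3: b3 b3 53 93

RES = [ 0xb3  0xb3  0x53  0x93 ]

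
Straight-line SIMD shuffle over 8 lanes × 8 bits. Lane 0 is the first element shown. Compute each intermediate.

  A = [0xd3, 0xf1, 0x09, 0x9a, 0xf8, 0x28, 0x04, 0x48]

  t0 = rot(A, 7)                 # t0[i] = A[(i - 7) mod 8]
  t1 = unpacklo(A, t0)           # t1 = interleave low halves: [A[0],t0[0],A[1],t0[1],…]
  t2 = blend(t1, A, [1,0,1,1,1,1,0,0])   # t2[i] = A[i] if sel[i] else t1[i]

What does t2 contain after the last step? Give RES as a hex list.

  t0: f1 09 9a f8 28 04 48 d3
  t1: d3 f1 f1 09 09 9a 9a f8
  t2: d3 f1 09 9a f8 28 9a f8

RES = [0xd3, 0xf1, 0x09, 0x9a, 0xf8, 0x28, 0x9a, 0xf8]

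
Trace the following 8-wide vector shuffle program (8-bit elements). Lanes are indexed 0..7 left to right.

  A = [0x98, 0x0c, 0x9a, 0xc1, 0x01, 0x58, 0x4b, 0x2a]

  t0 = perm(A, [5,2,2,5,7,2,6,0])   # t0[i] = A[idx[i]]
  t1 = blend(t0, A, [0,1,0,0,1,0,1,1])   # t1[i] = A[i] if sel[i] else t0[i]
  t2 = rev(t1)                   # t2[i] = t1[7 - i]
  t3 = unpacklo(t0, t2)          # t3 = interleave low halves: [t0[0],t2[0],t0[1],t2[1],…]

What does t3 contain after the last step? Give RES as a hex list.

RES = [ 0x58  0x2a  0x9a  0x4b  0x9a  0x9a  0x58  0x01 ]

t0 = [0x58, 0x9a, 0x9a, 0x58, 0x2a, 0x9a, 0x4b, 0x98]
t1 = [0x58, 0x0c, 0x9a, 0x58, 0x01, 0x9a, 0x4b, 0x2a]
t2 = [0x2a, 0x4b, 0x9a, 0x01, 0x58, 0x9a, 0x0c, 0x58]
t3 = [0x58, 0x2a, 0x9a, 0x4b, 0x9a, 0x9a, 0x58, 0x01]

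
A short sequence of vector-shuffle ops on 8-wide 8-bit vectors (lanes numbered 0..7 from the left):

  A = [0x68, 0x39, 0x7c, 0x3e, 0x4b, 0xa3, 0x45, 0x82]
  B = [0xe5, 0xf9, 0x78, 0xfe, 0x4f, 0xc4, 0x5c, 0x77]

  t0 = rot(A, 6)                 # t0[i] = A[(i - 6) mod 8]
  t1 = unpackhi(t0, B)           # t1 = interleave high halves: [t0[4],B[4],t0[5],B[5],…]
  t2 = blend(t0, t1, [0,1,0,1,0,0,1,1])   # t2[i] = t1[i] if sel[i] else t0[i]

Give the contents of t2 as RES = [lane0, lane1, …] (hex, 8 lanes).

RES = [ 0x7c  0x4f  0x4b  0xc4  0x45  0x82  0x39  0x77 ]

→ t0 |7c|3e|4b|a3|45|82|68|39|
→ t1 |45|4f|82|c4|68|5c|39|77|
→ t2 |7c|4f|4b|c4|45|82|39|77|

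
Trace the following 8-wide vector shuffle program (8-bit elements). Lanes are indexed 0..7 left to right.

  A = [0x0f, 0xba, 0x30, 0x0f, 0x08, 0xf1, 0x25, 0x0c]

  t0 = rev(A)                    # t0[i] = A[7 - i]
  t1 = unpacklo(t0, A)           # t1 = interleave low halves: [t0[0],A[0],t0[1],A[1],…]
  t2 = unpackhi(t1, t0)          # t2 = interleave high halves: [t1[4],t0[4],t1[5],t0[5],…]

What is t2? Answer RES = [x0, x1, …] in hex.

RES = [ 0xf1  0x0f  0x30  0x30  0x08  0xba  0x0f  0x0f ]

t0 = [0x0c, 0x25, 0xf1, 0x08, 0x0f, 0x30, 0xba, 0x0f]
t1 = [0x0c, 0x0f, 0x25, 0xba, 0xf1, 0x30, 0x08, 0x0f]
t2 = [0xf1, 0x0f, 0x30, 0x30, 0x08, 0xba, 0x0f, 0x0f]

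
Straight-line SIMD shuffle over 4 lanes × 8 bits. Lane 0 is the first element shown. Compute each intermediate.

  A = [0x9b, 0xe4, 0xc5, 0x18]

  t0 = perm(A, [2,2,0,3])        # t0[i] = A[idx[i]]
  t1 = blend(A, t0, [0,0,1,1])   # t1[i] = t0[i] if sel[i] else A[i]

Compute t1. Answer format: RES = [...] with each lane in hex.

RES = [0x9b, 0xe4, 0x9b, 0x18]

  t0: c5 c5 9b 18
  t1: 9b e4 9b 18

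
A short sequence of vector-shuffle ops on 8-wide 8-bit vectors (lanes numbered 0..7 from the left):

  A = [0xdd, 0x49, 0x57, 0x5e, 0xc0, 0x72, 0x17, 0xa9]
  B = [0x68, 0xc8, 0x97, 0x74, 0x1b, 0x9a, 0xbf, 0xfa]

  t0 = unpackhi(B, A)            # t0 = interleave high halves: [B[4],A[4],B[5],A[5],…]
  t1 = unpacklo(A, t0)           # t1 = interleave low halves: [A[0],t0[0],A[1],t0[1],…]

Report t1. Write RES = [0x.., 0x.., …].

RES = [ 0xdd  0x1b  0x49  0xc0  0x57  0x9a  0x5e  0x72 ]

t0 = [0x1b, 0xc0, 0x9a, 0x72, 0xbf, 0x17, 0xfa, 0xa9]
t1 = [0xdd, 0x1b, 0x49, 0xc0, 0x57, 0x9a, 0x5e, 0x72]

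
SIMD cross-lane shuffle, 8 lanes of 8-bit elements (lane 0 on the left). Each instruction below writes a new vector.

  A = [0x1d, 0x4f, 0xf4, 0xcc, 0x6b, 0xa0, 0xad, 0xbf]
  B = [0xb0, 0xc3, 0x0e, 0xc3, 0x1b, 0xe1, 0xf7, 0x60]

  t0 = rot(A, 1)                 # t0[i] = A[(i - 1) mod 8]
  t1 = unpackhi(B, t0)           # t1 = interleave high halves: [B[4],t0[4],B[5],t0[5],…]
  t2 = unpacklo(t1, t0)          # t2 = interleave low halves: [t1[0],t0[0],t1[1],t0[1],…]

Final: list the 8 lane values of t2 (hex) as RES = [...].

t0 = [0xbf, 0x1d, 0x4f, 0xf4, 0xcc, 0x6b, 0xa0, 0xad]
t1 = [0x1b, 0xcc, 0xe1, 0x6b, 0xf7, 0xa0, 0x60, 0xad]
t2 = [0x1b, 0xbf, 0xcc, 0x1d, 0xe1, 0x4f, 0x6b, 0xf4]

RES = [ 0x1b  0xbf  0xcc  0x1d  0xe1  0x4f  0x6b  0xf4 ]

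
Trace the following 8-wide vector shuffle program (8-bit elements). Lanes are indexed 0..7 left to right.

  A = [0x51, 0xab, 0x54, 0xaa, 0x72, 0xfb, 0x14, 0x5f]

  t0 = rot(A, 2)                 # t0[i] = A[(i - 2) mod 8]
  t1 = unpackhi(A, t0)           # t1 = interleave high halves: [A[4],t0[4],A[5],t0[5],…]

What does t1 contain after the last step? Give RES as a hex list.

t0 = [0x14, 0x5f, 0x51, 0xab, 0x54, 0xaa, 0x72, 0xfb]
t1 = [0x72, 0x54, 0xfb, 0xaa, 0x14, 0x72, 0x5f, 0xfb]

RES = [ 0x72  0x54  0xfb  0xaa  0x14  0x72  0x5f  0xfb ]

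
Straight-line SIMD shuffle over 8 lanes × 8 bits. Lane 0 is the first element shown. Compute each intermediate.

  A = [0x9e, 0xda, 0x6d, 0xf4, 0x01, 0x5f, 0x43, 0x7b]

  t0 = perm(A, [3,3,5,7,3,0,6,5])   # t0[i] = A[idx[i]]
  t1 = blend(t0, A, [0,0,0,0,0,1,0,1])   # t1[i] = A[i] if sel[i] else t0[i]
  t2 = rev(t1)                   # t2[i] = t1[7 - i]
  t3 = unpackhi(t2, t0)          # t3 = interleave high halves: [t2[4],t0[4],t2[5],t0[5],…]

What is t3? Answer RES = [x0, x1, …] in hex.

RES = [0x7b, 0xf4, 0x5f, 0x9e, 0xf4, 0x43, 0xf4, 0x5f]

  t0: f4 f4 5f 7b f4 9e 43 5f
  t1: f4 f4 5f 7b f4 5f 43 7b
  t2: 7b 43 5f f4 7b 5f f4 f4
  t3: 7b f4 5f 9e f4 43 f4 5f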